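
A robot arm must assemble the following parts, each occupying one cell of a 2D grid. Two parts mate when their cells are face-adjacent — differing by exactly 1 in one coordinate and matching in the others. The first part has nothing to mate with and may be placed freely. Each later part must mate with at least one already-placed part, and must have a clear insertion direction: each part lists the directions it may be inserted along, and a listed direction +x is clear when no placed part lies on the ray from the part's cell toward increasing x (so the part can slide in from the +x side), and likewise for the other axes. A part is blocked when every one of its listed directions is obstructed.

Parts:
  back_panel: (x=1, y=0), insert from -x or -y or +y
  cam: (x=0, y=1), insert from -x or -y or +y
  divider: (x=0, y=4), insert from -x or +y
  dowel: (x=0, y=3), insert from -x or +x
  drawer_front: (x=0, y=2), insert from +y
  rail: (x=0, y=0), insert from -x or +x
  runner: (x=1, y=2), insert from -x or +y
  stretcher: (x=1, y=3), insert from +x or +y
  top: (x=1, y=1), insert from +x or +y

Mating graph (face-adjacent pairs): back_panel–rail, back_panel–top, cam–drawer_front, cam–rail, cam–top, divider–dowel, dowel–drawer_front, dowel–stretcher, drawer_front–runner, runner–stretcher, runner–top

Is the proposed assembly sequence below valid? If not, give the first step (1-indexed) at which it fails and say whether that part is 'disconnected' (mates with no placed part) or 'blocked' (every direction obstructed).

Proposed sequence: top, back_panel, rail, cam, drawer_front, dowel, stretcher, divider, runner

Invalid at step 9 (blocked)

1. top@(1, 1) [+x clear] — {top}
2. back_panel@(1, 0) [-x clear] — {back_panel, top}
3. rail@(0, 0) [-x clear] — {back_panel, rail, top}
4. cam@(0, 1) [-x clear] — {back_panel, cam, rail, top}
5. drawer_front@(0, 2) [+y clear] — {back_panel, cam, drawer_front, rail, top}
6. dowel@(0, 3) [-x clear] — {back_panel, cam, dowel, drawer_front, rail, top}
7. stretcher@(1, 3) [+x clear] — {back_panel, cam, dowel, drawer_front, rail, stretcher, top}
8. divider@(0, 4) [-x clear] — {back_panel, cam, divider, dowel, drawer_front, rail, stretcher, top}
9. runner@(1, 2) — -x/+y all obstructed ⇒ blocked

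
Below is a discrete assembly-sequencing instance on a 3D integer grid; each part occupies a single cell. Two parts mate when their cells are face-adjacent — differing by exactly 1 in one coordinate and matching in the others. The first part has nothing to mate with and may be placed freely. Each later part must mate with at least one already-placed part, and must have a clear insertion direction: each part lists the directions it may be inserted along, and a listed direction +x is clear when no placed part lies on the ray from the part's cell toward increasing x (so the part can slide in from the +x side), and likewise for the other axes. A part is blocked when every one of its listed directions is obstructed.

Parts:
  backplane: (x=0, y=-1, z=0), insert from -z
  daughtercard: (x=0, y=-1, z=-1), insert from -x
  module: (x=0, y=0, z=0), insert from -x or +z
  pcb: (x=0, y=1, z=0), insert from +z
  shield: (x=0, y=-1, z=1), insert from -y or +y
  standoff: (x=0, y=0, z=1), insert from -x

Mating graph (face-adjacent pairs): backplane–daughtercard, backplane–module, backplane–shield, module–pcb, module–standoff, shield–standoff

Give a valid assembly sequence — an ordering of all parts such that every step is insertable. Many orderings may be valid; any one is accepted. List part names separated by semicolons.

1. standoff@(0, 0, 1) [-x clear] — {standoff}
2. shield@(0, -1, 1) [-y clear] — {shield, standoff}
3. module@(0, 0, 0) [-x clear] — {module, shield, standoff}
4. pcb@(0, 1, 0) [+z clear] — {module, pcb, shield, standoff}
5. backplane@(0, -1, 0) [-z clear] — {backplane, module, pcb, shield, standoff}
6. daughtercard@(0, -1, -1) [-x clear] — {backplane, daughtercard, module, pcb, shield, standoff}

standoff; shield; module; pcb; backplane; daughtercard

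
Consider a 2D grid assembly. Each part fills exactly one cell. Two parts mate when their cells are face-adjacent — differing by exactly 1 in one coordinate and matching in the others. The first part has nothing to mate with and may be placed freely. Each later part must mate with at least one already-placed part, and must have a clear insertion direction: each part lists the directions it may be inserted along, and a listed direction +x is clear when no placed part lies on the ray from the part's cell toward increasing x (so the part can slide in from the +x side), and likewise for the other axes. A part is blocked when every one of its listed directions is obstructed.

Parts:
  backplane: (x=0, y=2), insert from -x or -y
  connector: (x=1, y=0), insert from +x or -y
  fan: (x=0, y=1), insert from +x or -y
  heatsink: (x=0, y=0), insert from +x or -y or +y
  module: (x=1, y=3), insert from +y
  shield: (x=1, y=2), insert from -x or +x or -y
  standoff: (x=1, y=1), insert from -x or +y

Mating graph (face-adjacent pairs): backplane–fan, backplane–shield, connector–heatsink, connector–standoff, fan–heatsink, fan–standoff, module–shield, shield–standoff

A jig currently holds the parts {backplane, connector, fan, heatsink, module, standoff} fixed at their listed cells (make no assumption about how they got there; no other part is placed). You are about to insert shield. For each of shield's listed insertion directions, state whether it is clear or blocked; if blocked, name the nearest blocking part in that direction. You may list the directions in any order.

+x: clear; -x: blocked by backplane; -y: blocked by standoff

-x: nearest on ray is backplane@(0, 2) ⇒ blocked
+x: ray from shield(1, 2) has no placed part ⇒ clear
-y: nearest on ray is standoff@(1, 1) ⇒ blocked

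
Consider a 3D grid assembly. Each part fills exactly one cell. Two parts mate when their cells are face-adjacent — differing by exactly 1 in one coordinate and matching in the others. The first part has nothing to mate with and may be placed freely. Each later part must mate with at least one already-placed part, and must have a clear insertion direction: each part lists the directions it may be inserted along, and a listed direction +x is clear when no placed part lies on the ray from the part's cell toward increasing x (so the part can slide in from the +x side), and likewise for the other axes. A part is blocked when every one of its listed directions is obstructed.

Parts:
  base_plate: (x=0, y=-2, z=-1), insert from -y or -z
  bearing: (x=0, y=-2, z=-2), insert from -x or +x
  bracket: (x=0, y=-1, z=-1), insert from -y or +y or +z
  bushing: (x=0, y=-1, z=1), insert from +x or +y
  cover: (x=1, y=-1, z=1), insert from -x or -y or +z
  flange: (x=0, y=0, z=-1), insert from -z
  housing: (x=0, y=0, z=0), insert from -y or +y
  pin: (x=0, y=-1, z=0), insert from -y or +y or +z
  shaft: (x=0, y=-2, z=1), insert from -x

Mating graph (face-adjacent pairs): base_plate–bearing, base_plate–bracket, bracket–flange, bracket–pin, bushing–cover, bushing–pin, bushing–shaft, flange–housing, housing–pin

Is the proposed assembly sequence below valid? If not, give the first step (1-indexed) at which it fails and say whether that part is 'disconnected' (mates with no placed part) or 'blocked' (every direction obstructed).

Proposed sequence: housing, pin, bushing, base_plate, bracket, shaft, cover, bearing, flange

1. housing@(0, 0, 0) [-y clear] — {housing}
2. pin@(0, -1, 0) [-y clear] — {housing, pin}
3. bushing@(0, -1, 1) [+x clear] — {bushing, housing, pin}
4. base_plate@(0, -2, -1) — no placed neighbour ⇒ disconnected

Invalid at step 4 (disconnected)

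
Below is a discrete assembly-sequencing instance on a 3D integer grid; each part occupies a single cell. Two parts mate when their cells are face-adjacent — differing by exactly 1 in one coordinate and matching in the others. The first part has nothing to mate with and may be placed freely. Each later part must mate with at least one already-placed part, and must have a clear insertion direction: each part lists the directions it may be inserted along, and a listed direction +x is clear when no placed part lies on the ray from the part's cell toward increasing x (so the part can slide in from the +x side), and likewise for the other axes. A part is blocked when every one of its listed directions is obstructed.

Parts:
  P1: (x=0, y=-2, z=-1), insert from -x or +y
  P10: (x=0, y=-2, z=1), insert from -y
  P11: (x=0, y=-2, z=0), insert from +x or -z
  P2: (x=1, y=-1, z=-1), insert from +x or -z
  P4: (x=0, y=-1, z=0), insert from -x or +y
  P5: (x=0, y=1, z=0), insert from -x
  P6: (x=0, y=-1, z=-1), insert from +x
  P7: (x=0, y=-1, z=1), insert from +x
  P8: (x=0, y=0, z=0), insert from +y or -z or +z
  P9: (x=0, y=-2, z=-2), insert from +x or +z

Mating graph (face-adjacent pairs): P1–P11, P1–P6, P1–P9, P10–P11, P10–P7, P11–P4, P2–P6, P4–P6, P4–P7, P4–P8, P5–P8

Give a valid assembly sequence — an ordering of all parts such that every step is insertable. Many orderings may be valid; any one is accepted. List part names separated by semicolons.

P6; P4; P2; P11; P10; P1; P9; P8; P5; P7

1. P6@(0, -1, -1) [+x clear] — {P6}
2. P4@(0, -1, 0) [-x clear] — {P4, P6}
3. P2@(1, -1, -1) [+x clear] — {P2, P4, P6}
4. P11@(0, -2, 0) [+x clear] — {P11, P2, P4, P6}
5. P10@(0, -2, 1) [-y clear] — {P10, P11, P2, P4, P6}
6. P1@(0, -2, -1) [-x clear] — {P1, P10, P11, P2, P4, P6}
7. P9@(0, -2, -2) [+x clear] — {P1, P10, P11, P2, P4, P6, P9}
8. P8@(0, 0, 0) [+y clear] — {P1, P10, P11, P2, P4, P6, P8, P9}
9. P5@(0, 1, 0) [-x clear] — {P1, P10, P11, P2, P4, P5, P6, P8, P9}
10. P7@(0, -1, 1) [+x clear] — {P1, P10, P11, P2, P4, P5, P6, P7, P8, P9}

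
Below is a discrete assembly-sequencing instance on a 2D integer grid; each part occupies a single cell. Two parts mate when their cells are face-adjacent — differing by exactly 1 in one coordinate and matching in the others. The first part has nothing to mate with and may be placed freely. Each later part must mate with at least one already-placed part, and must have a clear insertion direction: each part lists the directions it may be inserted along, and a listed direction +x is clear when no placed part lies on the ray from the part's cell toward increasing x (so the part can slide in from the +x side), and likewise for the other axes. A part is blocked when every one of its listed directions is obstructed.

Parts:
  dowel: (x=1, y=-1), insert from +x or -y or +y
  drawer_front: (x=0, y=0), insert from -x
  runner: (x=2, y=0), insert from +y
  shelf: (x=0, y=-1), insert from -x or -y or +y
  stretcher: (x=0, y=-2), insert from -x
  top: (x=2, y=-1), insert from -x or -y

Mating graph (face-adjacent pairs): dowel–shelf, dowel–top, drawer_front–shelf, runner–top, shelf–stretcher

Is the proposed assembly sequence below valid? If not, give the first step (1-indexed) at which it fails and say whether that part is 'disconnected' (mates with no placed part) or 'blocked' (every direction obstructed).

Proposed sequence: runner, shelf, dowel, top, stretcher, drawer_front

1. runner@(2, 0) [+y clear] — {runner}
2. shelf@(0, -1) — no placed neighbour ⇒ disconnected

Invalid at step 2 (disconnected)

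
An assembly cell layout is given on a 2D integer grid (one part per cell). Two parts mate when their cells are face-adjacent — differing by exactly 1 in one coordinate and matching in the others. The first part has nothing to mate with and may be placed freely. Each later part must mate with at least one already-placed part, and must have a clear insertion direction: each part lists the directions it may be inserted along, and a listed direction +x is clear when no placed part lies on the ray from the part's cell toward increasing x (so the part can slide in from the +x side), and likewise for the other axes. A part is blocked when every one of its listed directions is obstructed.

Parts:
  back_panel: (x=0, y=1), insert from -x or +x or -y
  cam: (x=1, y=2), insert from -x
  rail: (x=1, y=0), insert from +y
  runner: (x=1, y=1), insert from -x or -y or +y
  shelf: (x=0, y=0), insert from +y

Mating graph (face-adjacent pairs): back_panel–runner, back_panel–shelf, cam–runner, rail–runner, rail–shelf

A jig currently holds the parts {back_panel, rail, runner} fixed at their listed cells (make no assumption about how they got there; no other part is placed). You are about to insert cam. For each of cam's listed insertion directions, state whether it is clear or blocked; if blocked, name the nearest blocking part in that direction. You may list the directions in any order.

-x: ray from cam(1, 2) has no placed part ⇒ clear

-x: clear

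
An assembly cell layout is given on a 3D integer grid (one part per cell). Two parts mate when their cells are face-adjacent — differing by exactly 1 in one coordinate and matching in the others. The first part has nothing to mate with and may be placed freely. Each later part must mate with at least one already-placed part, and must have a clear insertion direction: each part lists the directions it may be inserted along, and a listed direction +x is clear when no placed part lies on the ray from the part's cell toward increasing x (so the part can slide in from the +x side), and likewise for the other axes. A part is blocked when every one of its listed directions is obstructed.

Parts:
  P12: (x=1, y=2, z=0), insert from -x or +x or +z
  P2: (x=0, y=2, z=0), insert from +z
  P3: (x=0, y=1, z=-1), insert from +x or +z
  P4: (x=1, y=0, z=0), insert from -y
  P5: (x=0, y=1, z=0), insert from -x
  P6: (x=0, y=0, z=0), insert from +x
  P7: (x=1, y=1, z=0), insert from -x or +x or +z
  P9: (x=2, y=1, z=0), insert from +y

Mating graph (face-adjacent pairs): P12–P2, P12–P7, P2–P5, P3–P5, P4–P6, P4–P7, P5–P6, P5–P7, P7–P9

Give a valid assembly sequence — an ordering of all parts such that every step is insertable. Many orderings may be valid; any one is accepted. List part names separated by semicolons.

P2; P5; P7; P6; P4; P9; P12; P3

1. P2@(0, 2, 0) [+z clear] — {P2}
2. P5@(0, 1, 0) [-x clear] — {P2, P5}
3. P7@(1, 1, 0) [+x clear] — {P2, P5, P7}
4. P6@(0, 0, 0) [+x clear] — {P2, P5, P6, P7}
5. P4@(1, 0, 0) [-y clear] — {P2, P4, P5, P6, P7}
6. P9@(2, 1, 0) [+y clear] — {P2, P4, P5, P6, P7, P9}
7. P12@(1, 2, 0) [+x clear] — {P12, P2, P4, P5, P6, P7, P9}
8. P3@(0, 1, -1) [+x clear] — {P12, P2, P3, P4, P5, P6, P7, P9}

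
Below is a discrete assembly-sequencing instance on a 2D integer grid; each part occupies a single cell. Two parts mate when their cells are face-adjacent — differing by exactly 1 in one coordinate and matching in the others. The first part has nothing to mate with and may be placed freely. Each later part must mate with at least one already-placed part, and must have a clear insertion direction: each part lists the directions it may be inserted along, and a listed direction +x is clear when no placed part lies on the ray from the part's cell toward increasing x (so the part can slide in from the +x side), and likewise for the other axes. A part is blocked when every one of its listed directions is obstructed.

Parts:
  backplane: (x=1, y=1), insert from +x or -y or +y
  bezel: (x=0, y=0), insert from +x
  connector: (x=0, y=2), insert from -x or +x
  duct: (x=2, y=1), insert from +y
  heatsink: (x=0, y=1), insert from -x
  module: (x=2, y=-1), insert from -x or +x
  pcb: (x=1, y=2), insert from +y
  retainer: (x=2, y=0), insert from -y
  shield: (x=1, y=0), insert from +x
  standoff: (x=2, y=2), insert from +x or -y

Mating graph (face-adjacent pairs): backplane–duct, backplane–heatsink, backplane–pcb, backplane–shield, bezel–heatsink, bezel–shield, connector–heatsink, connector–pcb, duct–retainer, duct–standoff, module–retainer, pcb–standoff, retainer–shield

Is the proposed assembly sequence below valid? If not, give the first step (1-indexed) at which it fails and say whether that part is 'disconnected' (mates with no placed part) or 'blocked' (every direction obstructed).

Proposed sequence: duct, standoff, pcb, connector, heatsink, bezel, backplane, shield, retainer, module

Valid

1. duct@(2, 1) [+y clear] — {duct}
2. standoff@(2, 2) [+x clear] — {duct, standoff}
3. pcb@(1, 2) [+y clear] — {duct, pcb, standoff}
4. connector@(0, 2) [-x clear] — {connector, duct, pcb, standoff}
5. heatsink@(0, 1) [-x clear] — {connector, duct, heatsink, pcb, standoff}
6. bezel@(0, 0) [+x clear] — {bezel, connector, duct, heatsink, pcb, standoff}
7. backplane@(1, 1) [-y clear] — {backplane, bezel, connector, duct, heatsink, pcb, standoff}
8. shield@(1, 0) [+x clear] — {backplane, bezel, connector, duct, heatsink, pcb, shield, standoff}
9. retainer@(2, 0) [-y clear] — {backplane, bezel, connector, duct, heatsink, pcb, retainer, shield, standoff}
10. module@(2, -1) [-x clear] — {backplane, bezel, connector, duct, heatsink, module, pcb, retainer, shield, standoff}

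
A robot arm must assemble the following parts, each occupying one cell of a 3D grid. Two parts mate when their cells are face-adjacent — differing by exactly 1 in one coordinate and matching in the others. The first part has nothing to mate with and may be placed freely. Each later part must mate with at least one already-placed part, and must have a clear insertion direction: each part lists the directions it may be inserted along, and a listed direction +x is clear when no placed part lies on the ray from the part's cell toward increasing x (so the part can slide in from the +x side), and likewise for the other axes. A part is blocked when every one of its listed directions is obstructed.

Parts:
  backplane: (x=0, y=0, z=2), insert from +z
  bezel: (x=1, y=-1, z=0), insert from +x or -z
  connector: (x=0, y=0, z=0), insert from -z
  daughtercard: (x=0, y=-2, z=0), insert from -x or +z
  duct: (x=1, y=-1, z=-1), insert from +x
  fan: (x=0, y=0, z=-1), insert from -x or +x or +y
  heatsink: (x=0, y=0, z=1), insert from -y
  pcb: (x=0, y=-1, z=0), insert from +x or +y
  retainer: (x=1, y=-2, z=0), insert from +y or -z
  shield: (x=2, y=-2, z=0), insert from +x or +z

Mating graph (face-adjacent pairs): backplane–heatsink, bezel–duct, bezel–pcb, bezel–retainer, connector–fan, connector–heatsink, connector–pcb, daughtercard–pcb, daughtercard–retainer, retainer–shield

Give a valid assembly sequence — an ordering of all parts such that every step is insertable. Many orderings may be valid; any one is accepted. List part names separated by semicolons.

1. shield@(2, -2, 0) [+x clear] — {shield}
2. retainer@(1, -2, 0) [+y clear] — {retainer, shield}
3. bezel@(1, -1, 0) [+x clear] — {bezel, retainer, shield}
4. duct@(1, -1, -1) [+x clear] — {bezel, duct, retainer, shield}
5. daughtercard@(0, -2, 0) [-x clear] — {bezel, daughtercard, duct, retainer, shield}
6. pcb@(0, -1, 0) [+y clear] — {bezel, daughtercard, duct, pcb, retainer, shield}
7. connector@(0, 0, 0) [-z clear] — {bezel, connector, daughtercard, duct, pcb, retainer, shield}
8. fan@(0, 0, -1) [-x clear] — {bezel, connector, daughtercard, duct, fan, pcb, retainer, shield}
9. heatsink@(0, 0, 1) [-y clear] — {bezel, connector, daughtercard, duct, fan, heatsink, pcb, retainer, shield}
10. backplane@(0, 0, 2) [+z clear] — {backplane, bezel, connector, daughtercard, duct, fan, heatsink, pcb, retainer, shield}

shield; retainer; bezel; duct; daughtercard; pcb; connector; fan; heatsink; backplane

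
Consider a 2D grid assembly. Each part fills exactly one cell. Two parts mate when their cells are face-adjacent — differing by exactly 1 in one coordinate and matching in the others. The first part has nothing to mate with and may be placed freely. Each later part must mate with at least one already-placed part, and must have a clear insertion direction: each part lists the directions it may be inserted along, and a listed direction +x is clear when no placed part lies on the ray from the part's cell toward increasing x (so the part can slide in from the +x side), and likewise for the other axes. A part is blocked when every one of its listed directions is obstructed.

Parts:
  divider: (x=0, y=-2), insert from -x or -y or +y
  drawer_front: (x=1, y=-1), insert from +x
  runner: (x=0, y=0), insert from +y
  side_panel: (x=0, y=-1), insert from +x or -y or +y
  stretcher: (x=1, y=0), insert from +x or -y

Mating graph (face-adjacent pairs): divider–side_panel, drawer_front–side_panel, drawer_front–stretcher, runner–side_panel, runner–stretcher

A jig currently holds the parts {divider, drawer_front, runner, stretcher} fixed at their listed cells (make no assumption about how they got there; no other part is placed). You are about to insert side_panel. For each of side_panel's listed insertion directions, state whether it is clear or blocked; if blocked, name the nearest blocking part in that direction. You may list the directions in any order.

+x: nearest on ray is drawer_front@(1, -1) ⇒ blocked
-y: nearest on ray is divider@(0, -2) ⇒ blocked
+y: nearest on ray is runner@(0, 0) ⇒ blocked

+x: blocked by drawer_front; +y: blocked by runner; -y: blocked by divider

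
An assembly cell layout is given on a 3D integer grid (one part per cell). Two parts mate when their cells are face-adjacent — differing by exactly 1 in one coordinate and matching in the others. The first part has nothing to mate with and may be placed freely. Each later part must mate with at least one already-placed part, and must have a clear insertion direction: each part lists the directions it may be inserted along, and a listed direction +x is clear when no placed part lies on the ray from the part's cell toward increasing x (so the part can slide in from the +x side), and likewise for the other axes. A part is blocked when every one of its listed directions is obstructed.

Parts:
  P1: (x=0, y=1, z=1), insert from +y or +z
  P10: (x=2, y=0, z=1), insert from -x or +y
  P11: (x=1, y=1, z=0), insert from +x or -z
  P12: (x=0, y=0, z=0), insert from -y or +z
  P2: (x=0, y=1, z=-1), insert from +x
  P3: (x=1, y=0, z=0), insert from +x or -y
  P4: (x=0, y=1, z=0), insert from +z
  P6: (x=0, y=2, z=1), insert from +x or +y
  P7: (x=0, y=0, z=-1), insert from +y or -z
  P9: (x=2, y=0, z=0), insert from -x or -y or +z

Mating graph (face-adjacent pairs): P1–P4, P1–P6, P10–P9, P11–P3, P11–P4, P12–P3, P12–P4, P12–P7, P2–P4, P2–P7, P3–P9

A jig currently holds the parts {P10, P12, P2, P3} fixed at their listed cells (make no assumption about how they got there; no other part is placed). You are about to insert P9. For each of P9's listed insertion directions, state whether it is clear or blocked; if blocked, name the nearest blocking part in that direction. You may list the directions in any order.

+z: blocked by P10; -x: blocked by P3; -y: clear

-x: nearest on ray is P3@(1, 0, 0) ⇒ blocked
-y: ray from P9(2, 0, 0) has no placed part ⇒ clear
+z: nearest on ray is P10@(2, 0, 1) ⇒ blocked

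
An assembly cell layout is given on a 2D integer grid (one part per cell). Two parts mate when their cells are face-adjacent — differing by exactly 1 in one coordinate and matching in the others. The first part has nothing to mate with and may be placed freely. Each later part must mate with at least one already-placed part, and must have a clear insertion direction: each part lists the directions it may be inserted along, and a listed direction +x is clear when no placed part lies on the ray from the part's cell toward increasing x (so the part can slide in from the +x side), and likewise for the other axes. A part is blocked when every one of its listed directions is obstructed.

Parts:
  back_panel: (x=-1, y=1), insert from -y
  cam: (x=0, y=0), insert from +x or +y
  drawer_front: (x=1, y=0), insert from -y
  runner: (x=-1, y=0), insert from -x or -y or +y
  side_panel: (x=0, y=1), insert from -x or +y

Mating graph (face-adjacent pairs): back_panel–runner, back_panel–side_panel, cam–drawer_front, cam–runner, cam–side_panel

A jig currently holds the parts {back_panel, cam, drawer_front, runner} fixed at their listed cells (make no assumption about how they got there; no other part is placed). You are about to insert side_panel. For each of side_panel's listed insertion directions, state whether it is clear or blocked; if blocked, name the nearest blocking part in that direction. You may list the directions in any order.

+y: clear; -x: blocked by back_panel

-x: nearest on ray is back_panel@(-1, 1) ⇒ blocked
+y: ray from side_panel(0, 1) has no placed part ⇒ clear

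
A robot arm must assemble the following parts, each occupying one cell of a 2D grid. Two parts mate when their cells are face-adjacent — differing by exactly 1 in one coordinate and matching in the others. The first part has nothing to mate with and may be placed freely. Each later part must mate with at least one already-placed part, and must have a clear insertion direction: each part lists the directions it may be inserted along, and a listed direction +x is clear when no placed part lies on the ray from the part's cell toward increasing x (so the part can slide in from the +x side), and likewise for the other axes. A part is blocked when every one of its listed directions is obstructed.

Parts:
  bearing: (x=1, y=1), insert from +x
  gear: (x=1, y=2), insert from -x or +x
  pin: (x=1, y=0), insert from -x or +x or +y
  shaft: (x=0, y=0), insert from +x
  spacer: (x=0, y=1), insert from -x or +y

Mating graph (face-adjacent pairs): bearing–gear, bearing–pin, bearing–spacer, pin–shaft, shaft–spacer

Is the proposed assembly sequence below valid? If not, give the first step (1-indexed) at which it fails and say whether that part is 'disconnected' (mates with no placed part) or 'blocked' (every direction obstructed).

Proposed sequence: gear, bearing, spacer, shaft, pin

Valid

1. gear@(1, 2) [-x clear] — {gear}
2. bearing@(1, 1) [+x clear] — {bearing, gear}
3. spacer@(0, 1) [-x clear] — {bearing, gear, spacer}
4. shaft@(0, 0) [+x clear] — {bearing, gear, shaft, spacer}
5. pin@(1, 0) [+x clear] — {bearing, gear, pin, shaft, spacer}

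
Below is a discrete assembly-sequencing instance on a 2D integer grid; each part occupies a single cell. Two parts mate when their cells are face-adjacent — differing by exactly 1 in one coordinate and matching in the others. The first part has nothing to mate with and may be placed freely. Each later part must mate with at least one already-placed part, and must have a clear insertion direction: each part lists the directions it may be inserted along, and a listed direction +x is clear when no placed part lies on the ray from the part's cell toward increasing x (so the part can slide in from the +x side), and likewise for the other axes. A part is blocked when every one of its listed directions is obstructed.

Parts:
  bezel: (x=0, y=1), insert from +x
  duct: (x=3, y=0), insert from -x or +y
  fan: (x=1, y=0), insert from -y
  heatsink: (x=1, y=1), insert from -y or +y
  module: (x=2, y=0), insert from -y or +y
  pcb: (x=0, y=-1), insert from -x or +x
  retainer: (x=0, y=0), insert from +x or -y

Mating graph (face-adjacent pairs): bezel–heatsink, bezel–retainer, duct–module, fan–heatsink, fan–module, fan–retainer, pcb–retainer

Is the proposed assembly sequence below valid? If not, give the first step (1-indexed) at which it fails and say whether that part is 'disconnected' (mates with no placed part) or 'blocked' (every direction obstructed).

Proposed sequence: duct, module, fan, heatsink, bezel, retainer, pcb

Invalid at step 5 (blocked)

1. duct@(3, 0) [-x clear] — {duct}
2. module@(2, 0) [-y clear] — {duct, module}
3. fan@(1, 0) [-y clear] — {duct, fan, module}
4. heatsink@(1, 1) [+y clear] — {duct, fan, heatsink, module}
5. bezel@(0, 1) — +x all obstructed ⇒ blocked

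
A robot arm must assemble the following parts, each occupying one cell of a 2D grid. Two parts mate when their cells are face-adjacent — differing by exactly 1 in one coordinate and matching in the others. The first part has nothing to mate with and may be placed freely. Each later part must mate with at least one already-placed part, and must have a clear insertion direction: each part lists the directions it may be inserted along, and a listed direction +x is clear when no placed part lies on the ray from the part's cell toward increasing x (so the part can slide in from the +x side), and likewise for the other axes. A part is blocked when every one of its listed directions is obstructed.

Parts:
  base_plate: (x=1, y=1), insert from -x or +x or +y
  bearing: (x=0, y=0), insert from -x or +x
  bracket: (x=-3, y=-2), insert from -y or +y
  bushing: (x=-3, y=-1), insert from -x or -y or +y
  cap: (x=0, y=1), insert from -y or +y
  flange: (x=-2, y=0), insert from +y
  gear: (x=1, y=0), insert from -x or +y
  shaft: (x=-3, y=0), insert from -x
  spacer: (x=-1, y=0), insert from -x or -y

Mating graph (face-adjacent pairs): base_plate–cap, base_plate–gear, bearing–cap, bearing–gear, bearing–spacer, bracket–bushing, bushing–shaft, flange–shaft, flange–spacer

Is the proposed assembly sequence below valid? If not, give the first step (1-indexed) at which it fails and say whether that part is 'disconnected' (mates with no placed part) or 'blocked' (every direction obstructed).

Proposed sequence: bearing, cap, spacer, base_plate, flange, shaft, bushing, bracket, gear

1. bearing@(0, 0) [-x clear] — {bearing}
2. cap@(0, 1) [+y clear] — {bearing, cap}
3. spacer@(-1, 0) [-x clear] — {bearing, cap, spacer}
4. base_plate@(1, 1) [+x clear] — {base_plate, bearing, cap, spacer}
5. flange@(-2, 0) [+y clear] — {base_plate, bearing, cap, flange, spacer}
6. shaft@(-3, 0) [-x clear] — {base_plate, bearing, cap, flange, shaft, spacer}
7. bushing@(-3, -1) [-x clear] — {base_plate, bearing, bushing, cap, flange, shaft, spacer}
8. bracket@(-3, -2) [-y clear] — {base_plate, bearing, bracket, bushing, cap, flange, shaft, spacer}
9. gear@(1, 0) — -x/+y all obstructed ⇒ blocked

Invalid at step 9 (blocked)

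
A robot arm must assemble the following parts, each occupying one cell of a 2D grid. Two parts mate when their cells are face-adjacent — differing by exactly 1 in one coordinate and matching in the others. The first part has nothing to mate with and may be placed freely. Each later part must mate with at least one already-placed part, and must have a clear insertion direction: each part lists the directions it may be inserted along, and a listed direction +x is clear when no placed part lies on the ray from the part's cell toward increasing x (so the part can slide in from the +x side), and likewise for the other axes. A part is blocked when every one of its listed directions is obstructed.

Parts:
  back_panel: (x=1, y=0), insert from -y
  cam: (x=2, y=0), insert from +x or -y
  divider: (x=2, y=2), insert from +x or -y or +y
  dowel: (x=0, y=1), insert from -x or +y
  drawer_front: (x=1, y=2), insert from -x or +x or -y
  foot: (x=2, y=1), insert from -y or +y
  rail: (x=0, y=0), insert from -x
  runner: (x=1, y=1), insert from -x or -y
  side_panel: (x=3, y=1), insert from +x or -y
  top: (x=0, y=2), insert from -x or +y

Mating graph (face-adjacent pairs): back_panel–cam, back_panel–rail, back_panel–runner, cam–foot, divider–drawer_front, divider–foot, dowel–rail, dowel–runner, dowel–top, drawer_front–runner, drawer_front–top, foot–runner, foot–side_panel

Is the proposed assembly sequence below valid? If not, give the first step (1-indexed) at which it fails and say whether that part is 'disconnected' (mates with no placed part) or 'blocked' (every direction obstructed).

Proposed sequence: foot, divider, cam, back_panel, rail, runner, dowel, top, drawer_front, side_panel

Invalid at step 9 (blocked)

1. foot@(2, 1) [-y clear] — {foot}
2. divider@(2, 2) [+x clear] — {divider, foot}
3. cam@(2, 0) [+x clear] — {cam, divider, foot}
4. back_panel@(1, 0) [-y clear] — {back_panel, cam, divider, foot}
5. rail@(0, 0) [-x clear] — {back_panel, cam, divider, foot, rail}
6. runner@(1, 1) [-x clear] — {back_panel, cam, divider, foot, rail, runner}
7. dowel@(0, 1) [-x clear] — {back_panel, cam, divider, dowel, foot, rail, runner}
8. top@(0, 2) [-x clear] — {back_panel, cam, divider, dowel, foot, rail, runner, top}
9. drawer_front@(1, 2) — -x/+x/-y all obstructed ⇒ blocked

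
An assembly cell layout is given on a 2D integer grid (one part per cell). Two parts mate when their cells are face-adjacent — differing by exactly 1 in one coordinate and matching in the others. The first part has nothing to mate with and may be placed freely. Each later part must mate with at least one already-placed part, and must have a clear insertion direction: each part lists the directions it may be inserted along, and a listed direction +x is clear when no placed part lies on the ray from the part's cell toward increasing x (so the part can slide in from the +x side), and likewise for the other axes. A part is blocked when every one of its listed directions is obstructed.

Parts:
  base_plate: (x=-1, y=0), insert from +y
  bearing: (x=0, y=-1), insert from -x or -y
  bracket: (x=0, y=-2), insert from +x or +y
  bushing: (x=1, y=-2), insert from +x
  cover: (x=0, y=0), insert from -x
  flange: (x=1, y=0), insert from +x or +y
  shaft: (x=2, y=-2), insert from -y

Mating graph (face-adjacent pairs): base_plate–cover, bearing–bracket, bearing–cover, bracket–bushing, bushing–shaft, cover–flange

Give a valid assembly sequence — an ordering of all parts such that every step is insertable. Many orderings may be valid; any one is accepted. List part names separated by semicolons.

bracket; bearing; cover; flange; base_plate; bushing; shaft

1. bracket@(0, -2) [+x clear] — {bracket}
2. bearing@(0, -1) [-x clear] — {bearing, bracket}
3. cover@(0, 0) [-x clear] — {bearing, bracket, cover}
4. flange@(1, 0) [+x clear] — {bearing, bracket, cover, flange}
5. base_plate@(-1, 0) [+y clear] — {base_plate, bearing, bracket, cover, flange}
6. bushing@(1, -2) [+x clear] — {base_plate, bearing, bracket, bushing, cover, flange}
7. shaft@(2, -2) [-y clear] — {base_plate, bearing, bracket, bushing, cover, flange, shaft}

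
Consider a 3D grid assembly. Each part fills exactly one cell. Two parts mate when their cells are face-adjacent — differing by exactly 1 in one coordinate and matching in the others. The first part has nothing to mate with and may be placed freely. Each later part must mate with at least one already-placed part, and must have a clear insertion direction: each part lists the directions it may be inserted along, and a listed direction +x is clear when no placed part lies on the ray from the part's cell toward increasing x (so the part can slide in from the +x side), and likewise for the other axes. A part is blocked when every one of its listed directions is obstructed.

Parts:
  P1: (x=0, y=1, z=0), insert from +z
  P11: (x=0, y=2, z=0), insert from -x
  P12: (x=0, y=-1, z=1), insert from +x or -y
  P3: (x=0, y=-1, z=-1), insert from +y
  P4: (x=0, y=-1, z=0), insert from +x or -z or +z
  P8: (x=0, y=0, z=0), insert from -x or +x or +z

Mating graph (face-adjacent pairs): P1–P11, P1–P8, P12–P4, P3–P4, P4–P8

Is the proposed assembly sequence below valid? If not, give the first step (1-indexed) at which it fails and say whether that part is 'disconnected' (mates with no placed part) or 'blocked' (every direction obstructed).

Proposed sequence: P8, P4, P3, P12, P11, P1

Invalid at step 5 (disconnected)

1. P8@(0, 0, 0) [-x clear] — {P8}
2. P4@(0, -1, 0) [+x clear] — {P4, P8}
3. P3@(0, -1, -1) [+y clear] — {P3, P4, P8}
4. P12@(0, -1, 1) [+x clear] — {P12, P3, P4, P8}
5. P11@(0, 2, 0) — no placed neighbour ⇒ disconnected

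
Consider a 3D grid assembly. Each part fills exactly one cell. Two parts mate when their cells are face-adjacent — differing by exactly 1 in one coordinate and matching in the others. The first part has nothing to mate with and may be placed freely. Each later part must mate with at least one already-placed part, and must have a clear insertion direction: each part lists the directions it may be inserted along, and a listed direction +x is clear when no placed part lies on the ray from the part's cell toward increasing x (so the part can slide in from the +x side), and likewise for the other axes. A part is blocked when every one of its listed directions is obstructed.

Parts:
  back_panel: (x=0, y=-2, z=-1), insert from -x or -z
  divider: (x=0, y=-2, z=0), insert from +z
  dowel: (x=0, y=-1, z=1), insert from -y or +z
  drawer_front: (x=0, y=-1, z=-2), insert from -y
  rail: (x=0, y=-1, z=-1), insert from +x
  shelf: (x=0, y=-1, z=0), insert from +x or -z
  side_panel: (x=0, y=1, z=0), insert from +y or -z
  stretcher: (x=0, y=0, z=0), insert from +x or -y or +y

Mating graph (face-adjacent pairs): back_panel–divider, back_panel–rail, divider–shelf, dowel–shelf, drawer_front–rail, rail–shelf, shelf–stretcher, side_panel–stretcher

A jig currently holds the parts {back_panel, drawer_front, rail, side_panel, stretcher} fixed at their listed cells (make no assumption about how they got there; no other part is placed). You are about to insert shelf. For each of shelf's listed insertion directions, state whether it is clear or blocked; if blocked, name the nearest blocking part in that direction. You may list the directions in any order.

+x: clear; -z: blocked by rail

+x: ray from shelf(0, -1, 0) has no placed part ⇒ clear
-z: nearest on ray is rail@(0, -1, -1) ⇒ blocked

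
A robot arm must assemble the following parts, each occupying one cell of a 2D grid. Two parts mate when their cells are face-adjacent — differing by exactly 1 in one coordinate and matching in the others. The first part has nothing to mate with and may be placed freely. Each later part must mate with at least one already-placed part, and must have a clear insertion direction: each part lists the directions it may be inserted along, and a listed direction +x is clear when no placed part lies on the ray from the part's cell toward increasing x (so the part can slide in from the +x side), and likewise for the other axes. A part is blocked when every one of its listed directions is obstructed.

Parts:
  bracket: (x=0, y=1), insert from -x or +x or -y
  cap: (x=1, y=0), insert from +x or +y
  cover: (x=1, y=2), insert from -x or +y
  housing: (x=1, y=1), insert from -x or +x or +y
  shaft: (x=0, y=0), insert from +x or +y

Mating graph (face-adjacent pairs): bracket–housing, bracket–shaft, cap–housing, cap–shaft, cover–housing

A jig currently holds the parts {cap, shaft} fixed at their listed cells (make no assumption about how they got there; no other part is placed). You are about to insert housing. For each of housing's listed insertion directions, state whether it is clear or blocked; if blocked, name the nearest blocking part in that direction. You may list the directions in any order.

-x: ray from housing(1, 1) has no placed part ⇒ clear
+x: ray from housing(1, 1) has no placed part ⇒ clear
+y: ray from housing(1, 1) has no placed part ⇒ clear

+x: clear; +y: clear; -x: clear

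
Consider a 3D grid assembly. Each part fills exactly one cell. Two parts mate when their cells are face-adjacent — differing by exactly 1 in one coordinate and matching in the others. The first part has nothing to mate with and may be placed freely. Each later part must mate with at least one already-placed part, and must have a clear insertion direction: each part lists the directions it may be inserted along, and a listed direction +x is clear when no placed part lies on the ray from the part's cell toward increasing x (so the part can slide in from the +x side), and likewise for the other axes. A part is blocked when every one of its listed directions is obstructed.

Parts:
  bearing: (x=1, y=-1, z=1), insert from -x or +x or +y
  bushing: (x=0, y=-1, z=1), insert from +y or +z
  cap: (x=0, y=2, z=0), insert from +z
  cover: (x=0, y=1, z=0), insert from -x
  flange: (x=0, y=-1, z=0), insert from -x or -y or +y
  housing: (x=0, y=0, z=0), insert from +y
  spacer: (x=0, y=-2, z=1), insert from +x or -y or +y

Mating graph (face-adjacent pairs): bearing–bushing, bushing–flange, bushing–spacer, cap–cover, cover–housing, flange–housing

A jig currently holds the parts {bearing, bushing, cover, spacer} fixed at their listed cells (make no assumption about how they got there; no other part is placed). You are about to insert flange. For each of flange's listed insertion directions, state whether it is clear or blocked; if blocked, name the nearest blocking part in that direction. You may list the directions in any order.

+y: blocked by cover; -x: clear; -y: clear

-x: ray from flange(0, -1, 0) has no placed part ⇒ clear
-y: ray from flange(0, -1, 0) has no placed part ⇒ clear
+y: nearest on ray is cover@(0, 1, 0) ⇒ blocked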